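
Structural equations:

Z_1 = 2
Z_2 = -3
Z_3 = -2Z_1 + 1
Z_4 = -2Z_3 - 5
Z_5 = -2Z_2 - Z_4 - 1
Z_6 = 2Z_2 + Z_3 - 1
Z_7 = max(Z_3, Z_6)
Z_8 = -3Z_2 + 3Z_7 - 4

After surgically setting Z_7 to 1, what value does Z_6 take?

-10

Intervening sets Z_7 = 1 and removes its equation (Z_7 = max(Z_3, Z_6)).
Since Z_6 is not a descendant of the intervened variable, it is unaffected.
Z_3 = -2Z_1 + 1  [with Z_1=2]  = -3
Z_6 = 2Z_2 + Z_3 - 1  [with Z_2=-3, Z_3=-3]  = -10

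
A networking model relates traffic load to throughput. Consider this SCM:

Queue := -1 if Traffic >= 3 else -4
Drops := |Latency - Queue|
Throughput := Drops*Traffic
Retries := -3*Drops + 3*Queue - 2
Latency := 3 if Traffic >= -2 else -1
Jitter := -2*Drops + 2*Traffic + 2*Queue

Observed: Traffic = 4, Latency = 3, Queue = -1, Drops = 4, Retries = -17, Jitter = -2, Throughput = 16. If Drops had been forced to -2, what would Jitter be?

10

Under do(Drops=-2), the mechanism Drops := |Latency - Queue| is discarded; Drops is fixed at -2.
Queue = -1 if Traffic >= 3 else -4  [with Traffic=4]  = -1
Jitter = -2*Drops + 2*Traffic + 2*Queue  [with Drops=-2, Traffic=4, Queue=-1]  = 10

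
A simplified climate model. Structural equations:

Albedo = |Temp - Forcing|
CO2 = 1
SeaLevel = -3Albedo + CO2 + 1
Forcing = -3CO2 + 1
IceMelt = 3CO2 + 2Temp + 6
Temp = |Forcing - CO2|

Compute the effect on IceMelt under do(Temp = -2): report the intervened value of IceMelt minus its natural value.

The intervention breaks the incoming arrows to Temp: Temp = |Forcing - CO2| no longer applies, and Temp = -2.
IceMelt = 3CO2 + 2Temp + 6  [with CO2=1, Temp=-2]  = 5
Without intervention: Forcing = -3CO2 + 1  [with CO2=1]  = -2; Temp = |Forcing - CO2|  [with Forcing=-2, CO2=1]  = 3; IceMelt = 3CO2 + 2Temp + 6  [with CO2=1, Temp=3]  = 15.
Change = 5 − 15 = -10.

-10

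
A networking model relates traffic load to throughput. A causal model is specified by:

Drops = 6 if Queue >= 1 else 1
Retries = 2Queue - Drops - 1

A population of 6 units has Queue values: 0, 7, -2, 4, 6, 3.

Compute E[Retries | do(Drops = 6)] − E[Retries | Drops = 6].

-4

do(Drops=6) breaks Drops's dependence on Queue. With Drops=6 fixed, Retries across the units is -7, 7, -11, 1, 5, -1, mean -1.
Conditioning on Drops=6 selects the 4 unit(s) with Queue ∈ {7, 4, 6, 3}. Their Retries values: 7, 1, 5, -1. Mean = 3.
Difference = -1 − 3 = -4.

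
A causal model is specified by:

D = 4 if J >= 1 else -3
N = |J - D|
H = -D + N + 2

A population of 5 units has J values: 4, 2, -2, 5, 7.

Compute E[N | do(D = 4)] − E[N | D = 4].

0.9

Under do(D=4), D's equation is replaced by D=4 for every unit. Per-unit N: 0, 2, 6, 1, 3. Mean = 2.4.
E[N|D=4] averages over only the 4 units with D=4 (J = 4, 2, 5, 7): N = 0, 2, 1, 3, mean 1.5.
Difference = 2.4 − 1.5 = 0.9.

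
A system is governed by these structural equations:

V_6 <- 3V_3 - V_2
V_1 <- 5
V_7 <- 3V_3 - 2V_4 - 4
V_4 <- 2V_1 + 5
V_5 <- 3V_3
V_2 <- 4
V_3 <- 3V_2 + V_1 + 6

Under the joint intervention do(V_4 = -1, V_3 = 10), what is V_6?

The joint intervention fixes V_4 = -1, V_3 = 10, removing each variable's own equation.
V_6 = 3V_3 - V_2  [with V_3=10, V_2=4]  = 26

26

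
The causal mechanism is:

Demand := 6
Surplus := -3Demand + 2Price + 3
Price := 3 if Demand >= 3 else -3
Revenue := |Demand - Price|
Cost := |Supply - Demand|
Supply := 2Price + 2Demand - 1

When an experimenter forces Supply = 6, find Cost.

The intervention breaks the incoming arrows to Supply: Supply := 2Price + 2Demand - 1 no longer applies, and Supply = 6.
Cost = |Supply - Demand|  [with Supply=6, Demand=6]  = 0

0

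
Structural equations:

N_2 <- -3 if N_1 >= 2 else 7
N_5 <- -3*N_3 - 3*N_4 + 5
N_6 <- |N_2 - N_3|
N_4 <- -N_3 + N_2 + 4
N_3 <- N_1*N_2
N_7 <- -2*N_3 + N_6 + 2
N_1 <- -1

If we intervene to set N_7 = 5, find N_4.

Under do(N_7=5), the mechanism N_7 <- -2*N_3 + N_6 + 2 is discarded; N_7 is fixed at 5.
Since N_4 is not a descendant of the intervened variable, it is unaffected.
N_2 = -3 if N_1 >= 2 else 7  [with N_1=-1]  = 7
N_3 = N_1*N_2  [with N_1=-1, N_2=7]  = -7
N_4 = -N_3 + N_2 + 4  [with N_3=-7, N_2=7]  = 18

18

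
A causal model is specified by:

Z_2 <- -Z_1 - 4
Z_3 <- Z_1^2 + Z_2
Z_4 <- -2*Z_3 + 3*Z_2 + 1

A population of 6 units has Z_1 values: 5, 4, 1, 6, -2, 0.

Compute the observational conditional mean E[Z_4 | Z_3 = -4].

E[Z_4|Z_3=-4] averages over only the 2 units with Z_3=-4 (Z_1 = 1, 0): Z_4 = -6, -3, mean -4.5.

-4.5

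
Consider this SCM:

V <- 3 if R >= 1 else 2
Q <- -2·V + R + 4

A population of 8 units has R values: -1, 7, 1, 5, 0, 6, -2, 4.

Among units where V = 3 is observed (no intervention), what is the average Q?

Conditioning on V=3 selects the 5 unit(s) with R ∈ {7, 1, 5, 6, 4}. Their Q values: 5, -1, 3, 4, 2. Mean = 2.6.

2.6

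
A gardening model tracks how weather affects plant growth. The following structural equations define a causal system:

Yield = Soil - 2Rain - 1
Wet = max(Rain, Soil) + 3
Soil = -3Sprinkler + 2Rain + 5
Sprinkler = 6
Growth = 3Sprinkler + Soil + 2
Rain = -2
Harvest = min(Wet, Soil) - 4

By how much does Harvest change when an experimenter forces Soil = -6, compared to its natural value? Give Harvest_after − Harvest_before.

The intervention breaks the incoming arrows to Soil: Soil = -3Sprinkler + 2Rain + 5 no longer applies, and Soil = -6.
Wet = max(Rain, Soil) + 3  [with Rain=-2, Soil=-6]  = 1
Harvest = min(Wet, Soil) - 4  [with Wet=1, Soil=-6]  = -10
Without intervention: Soil = -3Sprinkler + 2Rain + 5  [with Sprinkler=6, Rain=-2]  = -17; Wet = max(Rain, Soil) + 3  [with Rain=-2, Soil=-17]  = 1; Harvest = min(Wet, Soil) - 4  [with Wet=1, Soil=-17]  = -21.
Change = -10 − (-21) = 11.

11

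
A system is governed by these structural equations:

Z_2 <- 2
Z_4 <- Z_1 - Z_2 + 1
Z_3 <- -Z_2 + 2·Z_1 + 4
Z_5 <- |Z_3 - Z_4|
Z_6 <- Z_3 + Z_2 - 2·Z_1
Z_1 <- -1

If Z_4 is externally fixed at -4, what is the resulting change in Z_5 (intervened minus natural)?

2

Intervening sets Z_4 = -4 and removes its equation (Z_4 <- Z_1 - Z_2 + 1).
Z_3 = -Z_2 + 2·Z_1 + 4  [with Z_2=2, Z_1=-1]  = 0
Z_5 = |Z_3 - Z_4|  [with Z_3=0, Z_4=-4]  = 4
Without intervention: Z_3 = -Z_2 + 2·Z_1 + 4  [with Z_2=2, Z_1=-1]  = 0; Z_4 = Z_1 - Z_2 + 1  [with Z_1=-1, Z_2=2]  = -2; Z_5 = |Z_3 - Z_4|  [with Z_3=0, Z_4=-2]  = 2.
Change = 4 − 2 = 2.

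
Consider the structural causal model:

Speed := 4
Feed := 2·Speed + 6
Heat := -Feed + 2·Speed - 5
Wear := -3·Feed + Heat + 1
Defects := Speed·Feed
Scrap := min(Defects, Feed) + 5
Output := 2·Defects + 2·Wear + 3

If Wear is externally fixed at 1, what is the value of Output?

The intervention breaks the incoming arrows to Wear: Wear := -3·Feed + Heat + 1 no longer applies, and Wear = 1.
Feed = 2·Speed + 6  [with Speed=4]  = 14
Defects = Speed·Feed  [with Speed=4, Feed=14]  = 56
Output = 2·Defects + 2·Wear + 3  [with Defects=56, Wear=1]  = 117

117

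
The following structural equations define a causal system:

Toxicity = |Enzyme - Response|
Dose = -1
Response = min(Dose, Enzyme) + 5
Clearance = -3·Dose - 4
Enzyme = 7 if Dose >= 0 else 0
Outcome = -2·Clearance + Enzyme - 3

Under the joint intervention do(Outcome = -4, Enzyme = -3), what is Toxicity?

Under do(Outcome = -4, Enzyme = -3), each intervened variable's structural equation is replaced by its fixed value.
Response = min(Dose, Enzyme) + 5  [with Dose=-1, Enzyme=-3]  = 2
Toxicity = |Enzyme - Response|  [with Enzyme=-3, Response=2]  = 5

5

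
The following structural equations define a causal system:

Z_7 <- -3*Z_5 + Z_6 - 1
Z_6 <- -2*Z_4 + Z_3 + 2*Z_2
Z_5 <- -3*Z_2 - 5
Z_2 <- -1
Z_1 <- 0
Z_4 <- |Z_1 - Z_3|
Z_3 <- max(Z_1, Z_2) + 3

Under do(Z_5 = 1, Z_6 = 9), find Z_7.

Under do(Z_5 = 1, Z_6 = 9), each intervened variable's structural equation is replaced by its fixed value.
Z_7 = -3*Z_5 + Z_6 - 1  [with Z_5=1, Z_6=9]  = 5

5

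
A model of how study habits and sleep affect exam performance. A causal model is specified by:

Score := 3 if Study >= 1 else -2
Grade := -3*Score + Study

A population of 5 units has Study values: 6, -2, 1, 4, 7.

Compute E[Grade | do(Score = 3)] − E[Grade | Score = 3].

-1.3

Every unit gets Score=3 under the intervention. Grade values become -3, -11, -8, -5, -2; E[Grade|do(Score=3)] = -5.8.
E[Grade|Score=3] averages over only the 4 units with Score=3 (Study = 6, 1, 4, 7): Grade = -3, -8, -5, -2, mean -4.5.
Difference = -5.8 − (-4.5) = -1.3.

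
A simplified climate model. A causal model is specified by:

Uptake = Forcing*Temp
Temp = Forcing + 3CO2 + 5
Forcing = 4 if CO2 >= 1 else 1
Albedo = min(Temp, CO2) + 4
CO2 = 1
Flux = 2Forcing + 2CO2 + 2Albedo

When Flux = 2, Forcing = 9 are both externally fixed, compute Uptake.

The joint intervention fixes Flux = 2, Forcing = 9, removing each variable's own equation.
Temp = Forcing + 3CO2 + 5  [with Forcing=9, CO2=1]  = 17
Uptake = Forcing*Temp  [with Forcing=9, Temp=17]  = 153

153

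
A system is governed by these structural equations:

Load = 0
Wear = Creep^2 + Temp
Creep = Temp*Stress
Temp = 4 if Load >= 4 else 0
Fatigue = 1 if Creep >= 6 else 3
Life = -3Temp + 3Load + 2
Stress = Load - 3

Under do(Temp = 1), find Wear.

10

do(Temp=1) replaces the equation Temp = 4 if Load >= 4 else 0 with the constant Temp = 1.
Stress = Load - 3  [with Load=0]  = -3
Creep = Temp*Stress  [with Temp=1, Stress=-3]  = -3
Wear = Creep^2 + Temp  [with Creep=-3, Temp=1]  = 10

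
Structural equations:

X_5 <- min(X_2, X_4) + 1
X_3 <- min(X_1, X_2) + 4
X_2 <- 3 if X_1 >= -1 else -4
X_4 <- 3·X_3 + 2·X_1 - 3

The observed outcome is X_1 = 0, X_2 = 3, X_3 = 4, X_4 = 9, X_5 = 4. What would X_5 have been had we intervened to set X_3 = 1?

1

do(X_3=1) replaces the equation X_3 <- min(X_1, X_2) + 4 with the constant X_3 = 1.
X_2 = 3 if X_1 >= -1 else -4  [with X_1=0]  = 3
X_4 = 3·X_3 + 2·X_1 - 3  [with X_3=1, X_1=0]  = 0
X_5 = min(X_2, X_4) + 1  [with X_2=3, X_4=0]  = 1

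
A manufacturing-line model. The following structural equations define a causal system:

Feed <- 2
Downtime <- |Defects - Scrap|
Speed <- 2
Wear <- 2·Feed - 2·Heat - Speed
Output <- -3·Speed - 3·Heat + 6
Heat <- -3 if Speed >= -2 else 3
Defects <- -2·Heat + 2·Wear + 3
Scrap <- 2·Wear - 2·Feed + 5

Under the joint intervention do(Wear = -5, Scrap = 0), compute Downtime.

Under do(Wear = -5, Scrap = 0), each intervened variable's structural equation is replaced by its fixed value.
Heat = -3 if Speed >= -2 else 3  [with Speed=2]  = -3
Defects = -2·Heat + 2·Wear + 3  [with Heat=-3, Wear=-5]  = -1
Downtime = |Defects - Scrap|  [with Defects=-1, Scrap=0]  = 1

1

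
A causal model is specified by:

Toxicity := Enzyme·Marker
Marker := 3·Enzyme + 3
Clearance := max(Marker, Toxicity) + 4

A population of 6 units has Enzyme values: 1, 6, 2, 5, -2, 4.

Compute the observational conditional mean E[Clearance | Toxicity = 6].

Conditioning on Toxicity=6 selects the 2 unit(s) with Enzyme ∈ {1, -2}. Their Clearance values: 10, 10. Mean = 10.

10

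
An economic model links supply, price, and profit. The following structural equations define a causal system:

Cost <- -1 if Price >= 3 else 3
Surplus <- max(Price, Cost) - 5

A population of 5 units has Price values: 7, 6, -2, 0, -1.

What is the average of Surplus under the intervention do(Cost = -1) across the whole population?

Under do(Cost=-1), Cost's equation is replaced by Cost=-1 for every unit. Per-unit Surplus: 2, 1, -6, -5, -6. Mean = -2.8.

-2.8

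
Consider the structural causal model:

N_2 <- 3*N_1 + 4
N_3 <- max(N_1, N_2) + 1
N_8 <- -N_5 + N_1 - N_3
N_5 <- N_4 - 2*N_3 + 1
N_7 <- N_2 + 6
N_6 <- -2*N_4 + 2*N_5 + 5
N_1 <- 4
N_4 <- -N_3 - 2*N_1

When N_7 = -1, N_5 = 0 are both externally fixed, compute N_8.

Under do(N_7 = -1, N_5 = 0), each intervened variable's structural equation is replaced by its fixed value.
N_2 = 3*N_1 + 4  [with N_1=4]  = 16
N_3 = max(N_1, N_2) + 1  [with N_1=4, N_2=16]  = 17
N_8 = -N_5 + N_1 - N_3  [with N_5=0, N_1=4, N_3=17]  = -13

-13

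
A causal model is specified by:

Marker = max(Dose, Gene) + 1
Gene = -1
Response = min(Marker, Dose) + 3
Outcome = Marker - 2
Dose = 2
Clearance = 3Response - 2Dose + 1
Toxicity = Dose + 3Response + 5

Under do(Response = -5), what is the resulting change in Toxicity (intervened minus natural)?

-30

Intervening sets Response = -5 and removes its equation (Response = min(Marker, Dose) + 3).
Toxicity = Dose + 3Response + 5  [with Dose=2, Response=-5]  = -8
Without intervention: Marker = max(Dose, Gene) + 1  [with Dose=2, Gene=-1]  = 3; Response = min(Marker, Dose) + 3  [with Marker=3, Dose=2]  = 5; Toxicity = Dose + 3Response + 5  [with Dose=2, Response=5]  = 22.
Change = -8 − 22 = -30.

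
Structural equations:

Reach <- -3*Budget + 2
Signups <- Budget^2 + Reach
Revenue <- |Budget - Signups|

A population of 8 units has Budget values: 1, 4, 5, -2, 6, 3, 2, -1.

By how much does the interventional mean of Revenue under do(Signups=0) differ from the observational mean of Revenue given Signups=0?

1.5

Every unit gets Signups=0 under the intervention. Revenue values become 1, 4, 5, 2, 6, 3, 2, 1; E[Revenue|do(Signups=0)] = 3.
Observing Signups=0 restricts to units where Signups's equation naturally yields 0: Budget ∈ {1, 2}. In that subpopulation Revenue = 1, 2, mean 1.5.
Difference = 3 − 1.5 = 1.5.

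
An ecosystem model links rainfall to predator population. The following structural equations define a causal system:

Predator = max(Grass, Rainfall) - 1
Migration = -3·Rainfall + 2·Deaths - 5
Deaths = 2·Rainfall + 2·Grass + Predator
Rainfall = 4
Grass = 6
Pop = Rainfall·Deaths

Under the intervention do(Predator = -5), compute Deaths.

15

The intervention breaks the incoming arrows to Predator: Predator = max(Grass, Rainfall) - 1 no longer applies, and Predator = -5.
Deaths = 2·Rainfall + 2·Grass + Predator  [with Rainfall=4, Grass=6, Predator=-5]  = 15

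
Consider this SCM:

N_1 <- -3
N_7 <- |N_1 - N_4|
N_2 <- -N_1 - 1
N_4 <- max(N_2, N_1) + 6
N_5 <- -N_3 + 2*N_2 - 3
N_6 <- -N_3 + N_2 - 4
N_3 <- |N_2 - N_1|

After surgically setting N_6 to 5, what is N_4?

8

do(N_6=5) replaces the equation N_6 <- -N_3 + N_2 - 4 with the constant N_6 = 5.
No directed path runs from N_6 to N_4, so N_4 keeps its natural value.
N_2 = -N_1 - 1  [with N_1=-3]  = 2
N_4 = max(N_2, N_1) + 6  [with N_2=2, N_1=-3]  = 8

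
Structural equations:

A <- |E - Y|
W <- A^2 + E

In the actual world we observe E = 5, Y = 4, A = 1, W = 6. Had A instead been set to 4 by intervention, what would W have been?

21

The intervention breaks the incoming arrows to A: A <- |E - Y| no longer applies, and A = 4.
W = A^2 + E  [with A=4, E=5]  = 21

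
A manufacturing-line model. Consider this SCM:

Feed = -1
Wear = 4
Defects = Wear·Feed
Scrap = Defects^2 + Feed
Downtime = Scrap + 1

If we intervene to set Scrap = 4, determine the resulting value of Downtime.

5

Intervening sets Scrap = 4 and removes its equation (Scrap = Defects^2 + Feed).
Downtime = Scrap + 1  [with Scrap=4]  = 5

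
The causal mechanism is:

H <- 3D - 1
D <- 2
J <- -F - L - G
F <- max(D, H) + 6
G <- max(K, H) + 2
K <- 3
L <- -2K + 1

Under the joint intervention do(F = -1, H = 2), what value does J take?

1

The joint intervention fixes F = -1, H = 2, removing each variable's own equation.
G = max(K, H) + 2  [with K=3, H=2]  = 5
L = -2K + 1  [with K=3]  = -5
J = -F - L - G  [with F=-1, L=-5, G=5]  = 1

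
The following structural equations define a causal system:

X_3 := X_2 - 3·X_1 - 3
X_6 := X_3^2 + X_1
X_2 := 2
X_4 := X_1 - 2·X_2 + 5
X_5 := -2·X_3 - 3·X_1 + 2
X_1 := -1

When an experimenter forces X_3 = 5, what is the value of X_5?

do(X_3=5) replaces the equation X_3 := X_2 - 3·X_1 - 3 with the constant X_3 = 5.
X_5 = -2·X_3 - 3·X_1 + 2  [with X_3=5, X_1=-1]  = -5

-5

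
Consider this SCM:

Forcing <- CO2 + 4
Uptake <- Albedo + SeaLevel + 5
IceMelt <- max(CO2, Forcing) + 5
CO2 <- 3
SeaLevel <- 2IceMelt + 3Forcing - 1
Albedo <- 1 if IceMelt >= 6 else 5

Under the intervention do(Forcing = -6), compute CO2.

Under do(Forcing=-6), the mechanism Forcing <- CO2 + 4 is discarded; Forcing is fixed at -6.
CO2 is not downstream of the intervention, so its value is determined by the original equations.

3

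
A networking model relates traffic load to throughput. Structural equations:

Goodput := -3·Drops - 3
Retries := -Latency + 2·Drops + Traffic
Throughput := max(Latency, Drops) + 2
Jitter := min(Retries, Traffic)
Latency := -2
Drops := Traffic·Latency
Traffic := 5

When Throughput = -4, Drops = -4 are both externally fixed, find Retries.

Under do(Throughput = -4, Drops = -4), each intervened variable's structural equation is replaced by its fixed value.
Retries = -Latency + 2·Drops + Traffic  [with Latency=-2, Drops=-4, Traffic=5]  = -1

-1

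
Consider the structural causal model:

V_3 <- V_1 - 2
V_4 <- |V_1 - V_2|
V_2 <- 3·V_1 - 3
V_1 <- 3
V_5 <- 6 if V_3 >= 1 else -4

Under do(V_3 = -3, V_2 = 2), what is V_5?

Setting V_3 = -3, V_2 = 2 by intervention discards those variables' equations.
V_5 = 6 if V_3 >= 1 else -4  [with V_3=-3]  = -4

-4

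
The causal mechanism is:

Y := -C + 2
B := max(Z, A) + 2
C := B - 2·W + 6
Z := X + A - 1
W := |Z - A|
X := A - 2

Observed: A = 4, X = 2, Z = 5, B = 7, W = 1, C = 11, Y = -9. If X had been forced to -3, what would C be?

Under do(X=-3), the mechanism X := A - 2 is discarded; X is fixed at -3.
Z = X + A - 1  [with X=-3, A=4]  = 0
B = max(Z, A) + 2  [with Z=0, A=4]  = 6
W = |Z - A|  [with Z=0, A=4]  = 4
C = B - 2·W + 6  [with B=6, W=4]  = 4

4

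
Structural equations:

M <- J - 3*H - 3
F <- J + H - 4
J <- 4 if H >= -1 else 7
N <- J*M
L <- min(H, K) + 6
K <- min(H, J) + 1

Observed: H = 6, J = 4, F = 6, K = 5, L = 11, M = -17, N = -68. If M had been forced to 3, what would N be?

Intervening sets M = 3 and removes its equation (M <- J - 3*H - 3).
J = 4 if H >= -1 else 7  [with H=6]  = 4
N = J*M  [with J=4, M=3]  = 12

12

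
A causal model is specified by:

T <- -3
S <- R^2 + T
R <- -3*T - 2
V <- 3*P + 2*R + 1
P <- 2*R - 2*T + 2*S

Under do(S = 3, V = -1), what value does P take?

The joint intervention fixes S = 3, V = -1, removing each variable's own equation.
R = -3*T - 2  [with T=-3]  = 7
P = 2*R - 2*T + 2*S  [with R=7, T=-3, S=3]  = 26

26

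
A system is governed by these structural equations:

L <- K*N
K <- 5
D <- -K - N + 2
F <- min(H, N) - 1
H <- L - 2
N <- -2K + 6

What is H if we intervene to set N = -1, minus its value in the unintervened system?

do(N=-1) replaces the equation N <- -2K + 6 with the constant N = -1.
L = K*N  [with K=5, N=-1]  = -5
H = L - 2  [with L=-5]  = -7
Without intervention: N = -2K + 6  [with K=5]  = -4; L = K*N  [with K=5, N=-4]  = -20; H = L - 2  [with L=-20]  = -22.
Change = -7 − (-22) = 15.

15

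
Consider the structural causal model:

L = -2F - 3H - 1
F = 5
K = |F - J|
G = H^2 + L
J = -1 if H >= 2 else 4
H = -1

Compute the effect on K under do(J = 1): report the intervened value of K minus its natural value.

3

The intervention breaks the incoming arrows to J: J = -1 if H >= 2 else 4 no longer applies, and J = 1.
K = |F - J|  [with F=5, J=1]  = 4
Without intervention: J = -1 if H >= 2 else 4  [with H=-1]  = 4; K = |F - J|  [with F=5, J=4]  = 1.
Change = 4 − 1 = 3.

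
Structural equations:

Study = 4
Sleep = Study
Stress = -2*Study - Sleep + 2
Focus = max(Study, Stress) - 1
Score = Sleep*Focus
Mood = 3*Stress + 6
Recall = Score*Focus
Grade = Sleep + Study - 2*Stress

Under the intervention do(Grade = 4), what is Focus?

3

The intervention breaks the incoming arrows to Grade: Grade = Sleep + Study - 2*Stress no longer applies, and Grade = 4.
Since Focus is not a descendant of the intervened variable, it is unaffected.
Sleep = Study  [with Study=4]  = 4
Stress = -2*Study - Sleep + 2  [with Study=4, Sleep=4]  = -10
Focus = max(Study, Stress) - 1  [with Study=4, Stress=-10]  = 3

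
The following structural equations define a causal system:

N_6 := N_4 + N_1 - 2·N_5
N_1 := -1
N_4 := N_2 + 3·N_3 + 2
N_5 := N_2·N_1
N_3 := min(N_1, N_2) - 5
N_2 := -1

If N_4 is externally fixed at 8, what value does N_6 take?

5

Under do(N_4=8), the mechanism N_4 := N_2 + 3·N_3 + 2 is discarded; N_4 is fixed at 8.
N_5 = N_2·N_1  [with N_2=-1, N_1=-1]  = 1
N_6 = N_4 + N_1 - 2·N_5  [with N_4=8, N_1=-1, N_5=1]  = 5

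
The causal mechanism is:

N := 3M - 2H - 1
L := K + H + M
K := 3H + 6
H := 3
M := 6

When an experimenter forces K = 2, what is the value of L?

11

do(K=2) replaces the equation K := 3H + 6 with the constant K = 2.
L = K + H + M  [with K=2, H=3, M=6]  = 11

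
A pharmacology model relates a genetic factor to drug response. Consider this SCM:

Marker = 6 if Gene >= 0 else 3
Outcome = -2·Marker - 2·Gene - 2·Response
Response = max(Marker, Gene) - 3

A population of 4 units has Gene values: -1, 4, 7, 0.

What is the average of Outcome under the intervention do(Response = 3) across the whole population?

-21.5

The intervention sets Response=3 in all 4 units regardless of Gene. Recomputing Outcome per unit gives -10, -26, -32, -18; average -21.5.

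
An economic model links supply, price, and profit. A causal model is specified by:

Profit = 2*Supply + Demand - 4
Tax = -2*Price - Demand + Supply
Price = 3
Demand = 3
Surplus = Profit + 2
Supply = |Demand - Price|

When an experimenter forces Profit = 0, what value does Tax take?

The intervention breaks the incoming arrows to Profit: Profit = 2*Supply + Demand - 4 no longer applies, and Profit = 0.
Since Tax is not a descendant of the intervened variable, it is unaffected.
Supply = |Demand - Price|  [with Demand=3, Price=3]  = 0
Tax = -2*Price - Demand + Supply  [with Price=3, Demand=3, Supply=0]  = -9

-9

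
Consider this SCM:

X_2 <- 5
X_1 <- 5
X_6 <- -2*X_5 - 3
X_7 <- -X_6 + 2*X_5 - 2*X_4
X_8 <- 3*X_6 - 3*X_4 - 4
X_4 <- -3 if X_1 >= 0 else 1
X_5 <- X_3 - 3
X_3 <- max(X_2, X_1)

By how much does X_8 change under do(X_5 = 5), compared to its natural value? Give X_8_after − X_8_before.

-18

do(X_5=5) replaces the equation X_5 <- X_3 - 3 with the constant X_5 = 5.
X_4 = -3 if X_1 >= 0 else 1  [with X_1=5]  = -3
X_6 = -2*X_5 - 3  [with X_5=5]  = -13
X_8 = 3*X_6 - 3*X_4 - 4  [with X_6=-13, X_4=-3]  = -34
Without intervention: X_3 = max(X_2, X_1)  [with X_2=5, X_1=5]  = 5; X_4 = -3 if X_1 >= 0 else 1  [with X_1=5]  = -3; X_5 = X_3 - 3  [with X_3=5]  = 2; X_6 = -2*X_5 - 3  [with X_5=2]  = -7; X_8 = 3*X_6 - 3*X_4 - 4  [with X_6=-7, X_4=-3]  = -16.
Change = -34 − (-16) = -18.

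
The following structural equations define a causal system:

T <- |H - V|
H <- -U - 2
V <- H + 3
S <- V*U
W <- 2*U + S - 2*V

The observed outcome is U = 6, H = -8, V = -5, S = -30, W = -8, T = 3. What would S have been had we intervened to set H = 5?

48

Under do(H=5), the mechanism H <- -U - 2 is discarded; H is fixed at 5.
V = H + 3  [with H=5]  = 8
S = V*U  [with V=8, U=6]  = 48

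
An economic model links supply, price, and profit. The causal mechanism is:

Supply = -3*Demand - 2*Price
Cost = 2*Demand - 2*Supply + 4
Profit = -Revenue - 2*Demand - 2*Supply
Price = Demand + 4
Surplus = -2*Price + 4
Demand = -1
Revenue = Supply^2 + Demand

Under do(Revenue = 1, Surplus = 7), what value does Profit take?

7

Under do(Revenue = 1, Surplus = 7), each intervened variable's structural equation is replaced by its fixed value.
Price = Demand + 4  [with Demand=-1]  = 3
Supply = -3*Demand - 2*Price  [with Demand=-1, Price=3]  = -3
Profit = -Revenue - 2*Demand - 2*Supply  [with Revenue=1, Demand=-1, Supply=-3]  = 7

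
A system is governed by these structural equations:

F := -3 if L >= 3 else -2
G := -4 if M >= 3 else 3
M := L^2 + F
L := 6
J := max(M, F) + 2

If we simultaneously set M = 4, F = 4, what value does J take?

6

Setting M = 4, F = 4 by intervention discards those variables' equations.
J = max(M, F) + 2  [with M=4, F=4]  = 6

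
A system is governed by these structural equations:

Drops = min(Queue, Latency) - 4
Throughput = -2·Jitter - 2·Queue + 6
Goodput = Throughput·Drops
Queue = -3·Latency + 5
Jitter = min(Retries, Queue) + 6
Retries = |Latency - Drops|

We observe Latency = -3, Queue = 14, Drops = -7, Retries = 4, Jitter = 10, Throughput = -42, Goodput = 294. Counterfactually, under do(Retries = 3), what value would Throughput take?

-40

Under do(Retries=3), the mechanism Retries = |Latency - Drops| is discarded; Retries is fixed at 3.
Queue = -3·Latency + 5  [with Latency=-3]  = 14
Jitter = min(Retries, Queue) + 6  [with Retries=3, Queue=14]  = 9
Throughput = -2·Jitter - 2·Queue + 6  [with Jitter=9, Queue=14]  = -40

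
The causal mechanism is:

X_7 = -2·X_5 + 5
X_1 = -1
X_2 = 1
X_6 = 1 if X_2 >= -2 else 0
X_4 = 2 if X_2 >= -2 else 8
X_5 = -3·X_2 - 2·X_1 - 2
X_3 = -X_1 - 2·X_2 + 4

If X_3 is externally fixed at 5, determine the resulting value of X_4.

2

The intervention breaks the incoming arrows to X_3: X_3 = -X_1 - 2·X_2 + 4 no longer applies, and X_3 = 5.
X_4 is not downstream of the intervention, so its value is determined by the original equations.
X_4 = 2 if X_2 >= -2 else 8  [with X_2=1]  = 2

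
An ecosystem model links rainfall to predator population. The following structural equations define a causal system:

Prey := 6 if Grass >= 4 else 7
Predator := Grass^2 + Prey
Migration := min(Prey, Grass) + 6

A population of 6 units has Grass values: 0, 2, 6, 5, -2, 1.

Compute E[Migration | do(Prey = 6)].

8

Every unit gets Prey=6 under the intervention. Migration values become 6, 8, 12, 11, 4, 7; E[Migration|do(Prey=6)] = 8.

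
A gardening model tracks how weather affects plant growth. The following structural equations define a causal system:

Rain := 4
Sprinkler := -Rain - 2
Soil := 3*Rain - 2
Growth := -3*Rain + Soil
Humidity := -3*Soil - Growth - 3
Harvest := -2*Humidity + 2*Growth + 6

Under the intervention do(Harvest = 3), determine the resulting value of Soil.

do(Harvest=3) replaces the equation Harvest := -2*Humidity + 2*Growth + 6 with the constant Harvest = 3.
Soil is not downstream of the intervention, so its value is determined by the original equations.
Soil = 3*Rain - 2  [with Rain=4]  = 10

10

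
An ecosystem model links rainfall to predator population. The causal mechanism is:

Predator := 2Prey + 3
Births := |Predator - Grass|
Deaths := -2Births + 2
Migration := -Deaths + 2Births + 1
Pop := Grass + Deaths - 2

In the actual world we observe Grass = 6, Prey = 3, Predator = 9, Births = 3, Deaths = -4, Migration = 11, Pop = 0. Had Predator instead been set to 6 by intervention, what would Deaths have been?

2

do(Predator=6) replaces the equation Predator := 2Prey + 3 with the constant Predator = 6.
Births = |Predator - Grass|  [with Predator=6, Grass=6]  = 0
Deaths = -2Births + 2  [with Births=0]  = 2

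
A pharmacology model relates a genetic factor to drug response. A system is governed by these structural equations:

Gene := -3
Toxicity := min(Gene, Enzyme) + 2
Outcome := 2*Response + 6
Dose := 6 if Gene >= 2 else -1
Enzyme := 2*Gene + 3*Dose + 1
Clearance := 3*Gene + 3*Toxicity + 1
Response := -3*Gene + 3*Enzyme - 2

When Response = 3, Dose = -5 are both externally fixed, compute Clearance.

-62

The joint intervention fixes Response = 3, Dose = -5, removing each variable's own equation.
Enzyme = 2*Gene + 3*Dose + 1  [with Gene=-3, Dose=-5]  = -20
Toxicity = min(Gene, Enzyme) + 2  [with Gene=-3, Enzyme=-20]  = -18
Clearance = 3*Gene + 3*Toxicity + 1  [with Gene=-3, Toxicity=-18]  = -62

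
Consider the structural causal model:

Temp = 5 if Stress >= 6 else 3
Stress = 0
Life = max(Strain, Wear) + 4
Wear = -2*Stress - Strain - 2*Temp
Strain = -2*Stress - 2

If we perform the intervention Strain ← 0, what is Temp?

3

The intervention breaks the incoming arrows to Strain: Strain = -2*Stress - 2 no longer applies, and Strain = 0.
Since Temp is not a descendant of the intervened variable, it is unaffected.
Temp = 5 if Stress >= 6 else 3  [with Stress=0]  = 3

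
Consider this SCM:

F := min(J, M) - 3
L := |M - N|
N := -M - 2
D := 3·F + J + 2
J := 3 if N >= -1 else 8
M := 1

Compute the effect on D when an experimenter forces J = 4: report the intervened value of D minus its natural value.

The intervention breaks the incoming arrows to J: J := 3 if N >= -1 else 8 no longer applies, and J = 4.
F = min(J, M) - 3  [with J=4, M=1]  = -2
D = 3·F + J + 2  [with F=-2, J=4]  = 0
Without intervention: N = -M - 2  [with M=1]  = -3; J = 3 if N >= -1 else 8  [with N=-3]  = 8; F = min(J, M) - 3  [with J=8, M=1]  = -2; D = 3·F + J + 2  [with F=-2, J=8]  = 4.
Change = 0 − 4 = -4.

-4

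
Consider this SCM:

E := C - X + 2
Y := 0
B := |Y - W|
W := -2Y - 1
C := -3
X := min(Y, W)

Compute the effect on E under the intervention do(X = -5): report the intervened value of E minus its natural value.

4

Intervening sets X = -5 and removes its equation (X := min(Y, W)).
E = C - X + 2  [with C=-3, X=-5]  = 4
Without intervention: W = -2Y - 1  [with Y=0]  = -1; X = min(Y, W)  [with Y=0, W=-1]  = -1; E = C - X + 2  [with C=-3, X=-1]  = 0.
Change = 4 − 0 = 4.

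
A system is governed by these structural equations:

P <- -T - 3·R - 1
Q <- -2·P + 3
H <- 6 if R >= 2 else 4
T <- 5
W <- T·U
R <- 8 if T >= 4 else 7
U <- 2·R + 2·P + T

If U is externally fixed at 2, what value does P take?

Under do(U=2), the mechanism U <- 2·R + 2·P + T is discarded; U is fixed at 2.
Since P is not a descendant of the intervened variable, it is unaffected.
R = 8 if T >= 4 else 7  [with T=5]  = 8
P = -T - 3·R - 1  [with T=5, R=8]  = -30

-30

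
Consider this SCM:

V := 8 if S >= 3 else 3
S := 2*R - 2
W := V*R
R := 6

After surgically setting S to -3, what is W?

Under do(S=-3), the mechanism S := 2*R - 2 is discarded; S is fixed at -3.
V = 8 if S >= 3 else 3  [with S=-3]  = 3
W = V*R  [with V=3, R=6]  = 18

18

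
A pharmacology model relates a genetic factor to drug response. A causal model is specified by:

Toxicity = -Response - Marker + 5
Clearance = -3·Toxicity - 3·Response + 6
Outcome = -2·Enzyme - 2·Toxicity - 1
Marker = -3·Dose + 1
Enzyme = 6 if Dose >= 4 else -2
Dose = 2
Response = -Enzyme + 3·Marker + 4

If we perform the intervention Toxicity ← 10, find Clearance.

3

The intervention breaks the incoming arrows to Toxicity: Toxicity = -Response - Marker + 5 no longer applies, and Toxicity = 10.
Enzyme = 6 if Dose >= 4 else -2  [with Dose=2]  = -2
Marker = -3·Dose + 1  [with Dose=2]  = -5
Response = -Enzyme + 3·Marker + 4  [with Enzyme=-2, Marker=-5]  = -9
Clearance = -3·Toxicity - 3·Response + 6  [with Toxicity=10, Response=-9]  = 3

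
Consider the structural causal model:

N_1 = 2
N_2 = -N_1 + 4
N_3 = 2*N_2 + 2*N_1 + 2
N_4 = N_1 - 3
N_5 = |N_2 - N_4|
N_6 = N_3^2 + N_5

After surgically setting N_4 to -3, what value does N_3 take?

10

Under do(N_4=-3), the mechanism N_4 = N_1 - 3 is discarded; N_4 is fixed at -3.
Since N_3 is not a descendant of the intervened variable, it is unaffected.
N_2 = -N_1 + 4  [with N_1=2]  = 2
N_3 = 2*N_2 + 2*N_1 + 2  [with N_2=2, N_1=2]  = 10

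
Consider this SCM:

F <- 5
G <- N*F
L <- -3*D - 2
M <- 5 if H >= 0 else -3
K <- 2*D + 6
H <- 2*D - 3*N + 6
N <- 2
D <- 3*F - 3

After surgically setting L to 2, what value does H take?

24

The intervention breaks the incoming arrows to L: L <- -3*D - 2 no longer applies, and L = 2.
H is not downstream of the intervention, so its value is determined by the original equations.
D = 3*F - 3  [with F=5]  = 12
H = 2*D - 3*N + 6  [with D=12, N=2]  = 24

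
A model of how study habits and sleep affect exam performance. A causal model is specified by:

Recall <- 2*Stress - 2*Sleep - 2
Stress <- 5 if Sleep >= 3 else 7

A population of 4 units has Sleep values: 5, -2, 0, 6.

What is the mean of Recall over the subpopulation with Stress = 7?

Conditioning on Stress=7 selects the 2 unit(s) with Sleep ∈ {-2, 0}. Their Recall values: 16, 12. Mean = 14.

14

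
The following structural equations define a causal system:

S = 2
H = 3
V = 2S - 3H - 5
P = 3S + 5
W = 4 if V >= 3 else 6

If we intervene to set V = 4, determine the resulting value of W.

The intervention breaks the incoming arrows to V: V = 2S - 3H - 5 no longer applies, and V = 4.
W = 4 if V >= 3 else 6  [with V=4]  = 4

4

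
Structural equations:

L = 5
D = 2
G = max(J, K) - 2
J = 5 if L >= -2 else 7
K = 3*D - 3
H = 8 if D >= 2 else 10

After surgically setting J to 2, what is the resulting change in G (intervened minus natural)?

Under do(J=2), the mechanism J = 5 if L >= -2 else 7 is discarded; J is fixed at 2.
K = 3*D - 3  [with D=2]  = 3
G = max(J, K) - 2  [with J=2, K=3]  = 1
Without intervention: K = 3*D - 3  [with D=2]  = 3; J = 5 if L >= -2 else 7  [with L=5]  = 5; G = max(J, K) - 2  [with J=5, K=3]  = 3.
Change = 1 − 3 = -2.

-2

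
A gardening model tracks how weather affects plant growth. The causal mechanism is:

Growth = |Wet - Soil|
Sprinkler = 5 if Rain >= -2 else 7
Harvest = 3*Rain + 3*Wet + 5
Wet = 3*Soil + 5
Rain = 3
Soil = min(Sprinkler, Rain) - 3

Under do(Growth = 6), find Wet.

The intervention breaks the incoming arrows to Growth: Growth = |Wet - Soil| no longer applies, and Growth = 6.
Since Wet is not a descendant of the intervened variable, it is unaffected.
Sprinkler = 5 if Rain >= -2 else 7  [with Rain=3]  = 5
Soil = min(Sprinkler, Rain) - 3  [with Sprinkler=5, Rain=3]  = 0
Wet = 3*Soil + 5  [with Soil=0]  = 5

5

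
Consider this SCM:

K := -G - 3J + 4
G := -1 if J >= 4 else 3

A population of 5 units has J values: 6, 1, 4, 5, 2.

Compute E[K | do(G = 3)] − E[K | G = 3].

-6.3

The intervention sets G=3 in all 5 units regardless of J. Recomputing K per unit gives -17, -2, -11, -14, -5; average -9.8.
Conditioning on G=3 selects the 2 unit(s) with J ∈ {1, 2}. Their K values: -2, -5. Mean = -3.5.
Difference = -9.8 − (-3.5) = -6.3.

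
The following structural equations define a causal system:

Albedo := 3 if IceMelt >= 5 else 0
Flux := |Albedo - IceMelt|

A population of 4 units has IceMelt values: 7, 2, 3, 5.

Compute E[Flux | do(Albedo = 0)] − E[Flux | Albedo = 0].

1.75

Under do(Albedo=0), Albedo's equation is replaced by Albedo=0 for every unit. Per-unit Flux: 7, 2, 3, 5. Mean = 4.25.
E[Flux|Albedo=0] averages over only the 2 units with Albedo=0 (IceMelt = 2, 3): Flux = 2, 3, mean 2.5.
Difference = 4.25 − 2.5 = 1.75.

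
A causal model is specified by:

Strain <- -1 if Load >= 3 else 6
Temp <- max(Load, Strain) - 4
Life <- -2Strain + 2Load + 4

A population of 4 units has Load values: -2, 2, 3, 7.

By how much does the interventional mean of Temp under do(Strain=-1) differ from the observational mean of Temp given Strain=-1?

-2.25

Under do(Strain=-1), Strain's equation is replaced by Strain=-1 for every unit. Per-unit Temp: -5, -2, -1, 3. Mean = -1.25.
Observing Strain=-1 restricts to units where Strain's equation naturally yields -1: Load ∈ {3, 7}. In that subpopulation Temp = -1, 3, mean 1.
Difference = -1.25 − 1 = -2.25.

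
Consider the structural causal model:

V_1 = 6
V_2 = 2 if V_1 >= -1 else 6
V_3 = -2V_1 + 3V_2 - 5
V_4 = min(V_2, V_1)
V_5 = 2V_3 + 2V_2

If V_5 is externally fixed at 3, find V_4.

2

The intervention breaks the incoming arrows to V_5: V_5 = 2V_3 + 2V_2 no longer applies, and V_5 = 3.
Since V_4 is not a descendant of the intervened variable, it is unaffected.
V_2 = 2 if V_1 >= -1 else 6  [with V_1=6]  = 2
V_4 = min(V_2, V_1)  [with V_2=2, V_1=6]  = 2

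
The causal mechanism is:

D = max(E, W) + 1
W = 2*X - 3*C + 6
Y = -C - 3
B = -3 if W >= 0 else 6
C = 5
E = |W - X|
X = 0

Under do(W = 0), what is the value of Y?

-8

The intervention breaks the incoming arrows to W: W = 2*X - 3*C + 6 no longer applies, and W = 0.
Y is not downstream of the intervention, so its value is determined by the original equations.
Y = -C - 3  [with C=5]  = -8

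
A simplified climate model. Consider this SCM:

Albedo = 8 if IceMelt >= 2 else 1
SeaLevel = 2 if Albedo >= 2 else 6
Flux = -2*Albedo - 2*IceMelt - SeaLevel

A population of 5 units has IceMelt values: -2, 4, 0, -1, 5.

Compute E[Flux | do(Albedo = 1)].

-10.4

The intervention sets Albedo=1 in all 5 units regardless of IceMelt. Recomputing Flux per unit gives -4, -16, -8, -6, -18; average -10.4.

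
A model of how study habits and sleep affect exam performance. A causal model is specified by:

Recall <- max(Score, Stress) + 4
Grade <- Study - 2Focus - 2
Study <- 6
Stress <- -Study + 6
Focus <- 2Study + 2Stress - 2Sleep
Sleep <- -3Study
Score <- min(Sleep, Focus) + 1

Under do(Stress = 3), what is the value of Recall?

7

The intervention breaks the incoming arrows to Stress: Stress <- -Study + 6 no longer applies, and Stress = 3.
Sleep = -3Study  [with Study=6]  = -18
Focus = 2Study + 2Stress - 2Sleep  [with Study=6, Stress=3, Sleep=-18]  = 54
Score = min(Sleep, Focus) + 1  [with Sleep=-18, Focus=54]  = -17
Recall = max(Score, Stress) + 4  [with Score=-17, Stress=3]  = 7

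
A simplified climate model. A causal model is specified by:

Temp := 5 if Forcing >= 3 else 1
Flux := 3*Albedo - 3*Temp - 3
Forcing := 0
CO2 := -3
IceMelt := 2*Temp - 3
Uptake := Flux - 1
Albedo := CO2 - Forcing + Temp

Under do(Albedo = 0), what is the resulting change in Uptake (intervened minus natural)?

Under do(Albedo=0), the mechanism Albedo := CO2 - Forcing + Temp is discarded; Albedo is fixed at 0.
Temp = 5 if Forcing >= 3 else 1  [with Forcing=0]  = 1
Flux = 3*Albedo - 3*Temp - 3  [with Albedo=0, Temp=1]  = -6
Uptake = Flux - 1  [with Flux=-6]  = -7
Without intervention: Temp = 5 if Forcing >= 3 else 1  [with Forcing=0]  = 1; Albedo = CO2 - Forcing + Temp  [with CO2=-3, Forcing=0, Temp=1]  = -2; Flux = 3*Albedo - 3*Temp - 3  [with Albedo=-2, Temp=1]  = -12; Uptake = Flux - 1  [with Flux=-12]  = -13.
Change = -7 − (-13) = 6.

6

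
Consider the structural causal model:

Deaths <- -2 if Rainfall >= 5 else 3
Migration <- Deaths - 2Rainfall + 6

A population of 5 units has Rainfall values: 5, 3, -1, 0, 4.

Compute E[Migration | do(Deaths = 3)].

4.6

do(Deaths=3) breaks Deaths's dependence on Rainfall. With Deaths=3 fixed, Migration across the units is -1, 3, 11, 9, 1, mean 4.6.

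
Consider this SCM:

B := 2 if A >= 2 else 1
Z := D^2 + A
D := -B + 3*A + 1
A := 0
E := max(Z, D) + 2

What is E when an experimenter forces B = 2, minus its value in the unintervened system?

do(B=2) replaces the equation B := 2 if A >= 2 else 1 with the constant B = 2.
D = -B + 3*A + 1  [with B=2, A=0]  = -1
Z = D^2 + A  [with D=-1, A=0]  = 1
E = max(Z, D) + 2  [with Z=1, D=-1]  = 3
Without intervention: B = 2 if A >= 2 else 1  [with A=0]  = 1; D = -B + 3*A + 1  [with B=1, A=0]  = 0; Z = D^2 + A  [with D=0, A=0]  = 0; E = max(Z, D) + 2  [with Z=0, D=0]  = 2.
Change = 3 − 2 = 1.

1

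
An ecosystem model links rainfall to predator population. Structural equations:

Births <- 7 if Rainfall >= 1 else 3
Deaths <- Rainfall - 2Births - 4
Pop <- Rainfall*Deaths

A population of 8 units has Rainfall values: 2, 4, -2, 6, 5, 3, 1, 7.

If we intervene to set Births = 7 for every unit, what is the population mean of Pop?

-40.5

The intervention sets Births=7 in all 8 units regardless of Rainfall. Recomputing Pop per unit gives -32, -56, 40, -72, -65, -45, -17, -77; average -40.5.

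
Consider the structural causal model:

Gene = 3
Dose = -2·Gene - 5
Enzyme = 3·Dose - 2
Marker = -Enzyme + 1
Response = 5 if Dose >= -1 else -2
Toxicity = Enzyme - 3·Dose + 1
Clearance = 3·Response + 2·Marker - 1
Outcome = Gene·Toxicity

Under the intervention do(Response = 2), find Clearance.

77

Under do(Response=2), the mechanism Response = 5 if Dose >= -1 else -2 is discarded; Response is fixed at 2.
Dose = -2·Gene - 5  [with Gene=3]  = -11
Enzyme = 3·Dose - 2  [with Dose=-11]  = -35
Marker = -Enzyme + 1  [with Enzyme=-35]  = 36
Clearance = 3·Response + 2·Marker - 1  [with Response=2, Marker=36]  = 77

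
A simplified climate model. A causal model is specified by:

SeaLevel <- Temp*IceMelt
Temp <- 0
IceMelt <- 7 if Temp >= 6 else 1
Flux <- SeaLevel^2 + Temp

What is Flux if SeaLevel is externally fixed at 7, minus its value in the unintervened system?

The intervention breaks the incoming arrows to SeaLevel: SeaLevel <- Temp*IceMelt no longer applies, and SeaLevel = 7.
Flux = SeaLevel^2 + Temp  [with SeaLevel=7, Temp=0]  = 49
Without intervention: IceMelt = 7 if Temp >= 6 else 1  [with Temp=0]  = 1; SeaLevel = Temp*IceMelt  [with Temp=0, IceMelt=1]  = 0; Flux = SeaLevel^2 + Temp  [with SeaLevel=0, Temp=0]  = 0.
Change = 49 − 0 = 49.

49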